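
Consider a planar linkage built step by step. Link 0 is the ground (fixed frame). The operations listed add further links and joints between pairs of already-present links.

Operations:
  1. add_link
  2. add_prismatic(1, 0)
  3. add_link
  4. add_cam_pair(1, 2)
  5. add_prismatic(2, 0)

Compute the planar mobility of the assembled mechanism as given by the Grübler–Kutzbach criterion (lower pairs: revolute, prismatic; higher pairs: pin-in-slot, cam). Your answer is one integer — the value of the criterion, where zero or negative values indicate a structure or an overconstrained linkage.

ground; <1,0,0>
#1 <2,0,0>
P:1↔0 J1 <2,1,0>
#2 <3,1,0>
C:1↔2 J2 <3,1,1>
P:2↔0 J1 <3,2,1>
3×2 − 2×2 − 1×1 = 1

M = 1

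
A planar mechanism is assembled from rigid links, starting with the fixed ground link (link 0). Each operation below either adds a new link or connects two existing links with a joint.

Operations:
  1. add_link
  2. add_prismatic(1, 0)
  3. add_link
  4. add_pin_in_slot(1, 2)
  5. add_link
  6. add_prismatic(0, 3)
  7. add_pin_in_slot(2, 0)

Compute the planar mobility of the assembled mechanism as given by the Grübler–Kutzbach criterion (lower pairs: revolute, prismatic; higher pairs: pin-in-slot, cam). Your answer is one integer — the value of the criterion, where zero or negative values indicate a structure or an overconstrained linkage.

(L,J1,J2)=(1,0,0); link0 fixed
link1: (2,0,0)
P 1-0 [J1]: (2,1,0)
link2: (3,1,0)
PS 1-2 [J2]: (3,1,1)
link3: (4,1,1)
P 0-3 [J1]: (4,2,1)
PS 2-0 [J2]: (4,2,2)
Grübler: 3·3 − 2·2 − 2 = 3

M = 3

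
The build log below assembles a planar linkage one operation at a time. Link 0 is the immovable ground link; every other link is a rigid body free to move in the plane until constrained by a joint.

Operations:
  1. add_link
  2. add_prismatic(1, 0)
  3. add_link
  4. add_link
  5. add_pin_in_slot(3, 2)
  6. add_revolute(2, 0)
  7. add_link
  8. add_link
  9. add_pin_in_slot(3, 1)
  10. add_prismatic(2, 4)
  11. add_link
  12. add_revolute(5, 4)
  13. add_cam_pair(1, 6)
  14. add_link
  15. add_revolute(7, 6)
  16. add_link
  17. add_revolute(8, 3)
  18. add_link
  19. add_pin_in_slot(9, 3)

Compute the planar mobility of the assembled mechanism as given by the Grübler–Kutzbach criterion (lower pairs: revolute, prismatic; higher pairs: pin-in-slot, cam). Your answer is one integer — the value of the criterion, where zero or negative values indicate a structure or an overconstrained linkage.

(L,J1,J2)=(1,0,0); link0 fixed
link1: (2,0,0)
P 1-0 [J1]: (2,1,0)
link2: (3,1,0)
link3: (4,1,0)
PS 3-2 [J2]: (4,1,1)
R 2-0 [J1]: (4,2,1)
link4: (5,2,1)
link5: (6,2,1)
PS 3-1 [J2]: (6,2,2)
P 2-4 [J1]: (6,3,2)
link6: (7,3,2)
R 5-4 [J1]: (7,4,2)
C 1-6 [J2]: (7,4,3)
link7: (8,4,3)
R 7-6 [J1]: (8,5,3)
link8: (9,5,3)
R 8-3 [J1]: (9,6,3)
link9: (10,6,3)
PS 9-3 [J2]: (10,6,4)
Grübler: 3·9 − 2·6 − 4 = 11

M = 11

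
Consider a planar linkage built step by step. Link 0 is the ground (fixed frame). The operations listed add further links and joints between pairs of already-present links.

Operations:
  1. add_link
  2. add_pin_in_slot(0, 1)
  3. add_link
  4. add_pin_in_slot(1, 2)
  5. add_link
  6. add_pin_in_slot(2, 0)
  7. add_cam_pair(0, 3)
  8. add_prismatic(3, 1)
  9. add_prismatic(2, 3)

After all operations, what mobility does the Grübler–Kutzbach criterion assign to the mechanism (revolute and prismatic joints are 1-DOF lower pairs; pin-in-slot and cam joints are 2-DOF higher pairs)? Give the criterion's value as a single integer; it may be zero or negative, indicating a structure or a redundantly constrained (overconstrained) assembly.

ground; <1,0,0>
#1 <2,0,0>
PS:0↔1 J2 <2,0,1>
#2 <3,0,1>
PS:1↔2 J2 <3,0,2>
#3 <4,0,2>
PS:2↔0 J2 <4,0,3>
C:0↔3 J2 <4,0,4>
P:3↔1 J1 <4,1,4>
P:2↔3 J1 <4,2,4>
3×3 − 2×2 − 1×4 = 1

M = 1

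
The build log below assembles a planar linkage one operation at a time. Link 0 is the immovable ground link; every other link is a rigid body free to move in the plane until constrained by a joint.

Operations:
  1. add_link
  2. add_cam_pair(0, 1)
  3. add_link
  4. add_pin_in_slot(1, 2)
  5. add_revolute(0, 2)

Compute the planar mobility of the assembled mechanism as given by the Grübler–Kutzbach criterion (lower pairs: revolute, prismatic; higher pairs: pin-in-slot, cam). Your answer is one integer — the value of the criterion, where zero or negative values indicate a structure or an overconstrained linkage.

M = 2

L=1 J1=0 J2=0
add link → L=2 J1=0 J2=0
C@0,1 dof=2 J2 → L=2 J1=0 J2=1
add link → L=3 J1=0 J2=1
PS@1,2 dof=2 J2 → L=3 J1=0 J2=2
R@0,2 dof=1 J1 → L=3 J1=1 J2=2
M=3(L−1)−2J1−J2=3·2−2·1−2=2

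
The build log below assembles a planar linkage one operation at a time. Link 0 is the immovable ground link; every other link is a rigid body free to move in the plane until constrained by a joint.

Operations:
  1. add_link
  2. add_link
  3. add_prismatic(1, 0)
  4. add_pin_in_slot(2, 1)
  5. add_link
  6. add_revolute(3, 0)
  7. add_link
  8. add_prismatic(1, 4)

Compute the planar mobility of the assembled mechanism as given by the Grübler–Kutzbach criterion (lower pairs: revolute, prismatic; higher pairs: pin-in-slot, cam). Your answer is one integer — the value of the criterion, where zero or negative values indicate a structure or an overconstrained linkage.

ground; <1,0,0>
#1 <2,0,0>
#2 <3,0,0>
P:1↔0 J1 <3,1,0>
PS:2↔1 J2 <3,1,1>
#3 <4,1,1>
R:3↔0 J1 <4,2,1>
#4 <5,2,1>
P:1↔4 J1 <5,3,1>
3×4 − 2×3 − 1×1 = 5

M = 5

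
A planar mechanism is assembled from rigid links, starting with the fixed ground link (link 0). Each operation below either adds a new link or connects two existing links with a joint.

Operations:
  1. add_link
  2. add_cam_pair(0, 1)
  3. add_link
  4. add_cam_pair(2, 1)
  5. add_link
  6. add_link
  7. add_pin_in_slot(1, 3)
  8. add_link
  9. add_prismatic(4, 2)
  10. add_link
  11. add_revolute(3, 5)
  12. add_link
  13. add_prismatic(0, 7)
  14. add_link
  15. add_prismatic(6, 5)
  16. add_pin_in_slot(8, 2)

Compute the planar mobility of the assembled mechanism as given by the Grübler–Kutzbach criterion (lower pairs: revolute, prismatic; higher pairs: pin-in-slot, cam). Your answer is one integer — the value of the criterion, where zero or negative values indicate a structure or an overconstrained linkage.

link 0 = ground. State L|J1|J2 = 1|0|0
+link1  2|0|0
C(0,1) f=2→J2  2|0|1
+link2  3|0|1
C(2,1) f=2→J2  3|0|2
+link3  4|0|2
+link4  5|0|2
PS(1,3) f=2→J2  5|0|3
+link5  6|0|3
P(4,2) f=1→J1  6|1|3
+link6  7|1|3
R(3,5) f=1→J1  7|2|3
+link7  8|2|3
P(0,7) f=1→J1  8|3|3
+link8  9|3|3
P(6,5) f=1→J1  9|4|3
PS(8,2) f=2→J2  9|4|4
M = 3(9−1)−2·4−4 = 24−8−4 = 12

M = 12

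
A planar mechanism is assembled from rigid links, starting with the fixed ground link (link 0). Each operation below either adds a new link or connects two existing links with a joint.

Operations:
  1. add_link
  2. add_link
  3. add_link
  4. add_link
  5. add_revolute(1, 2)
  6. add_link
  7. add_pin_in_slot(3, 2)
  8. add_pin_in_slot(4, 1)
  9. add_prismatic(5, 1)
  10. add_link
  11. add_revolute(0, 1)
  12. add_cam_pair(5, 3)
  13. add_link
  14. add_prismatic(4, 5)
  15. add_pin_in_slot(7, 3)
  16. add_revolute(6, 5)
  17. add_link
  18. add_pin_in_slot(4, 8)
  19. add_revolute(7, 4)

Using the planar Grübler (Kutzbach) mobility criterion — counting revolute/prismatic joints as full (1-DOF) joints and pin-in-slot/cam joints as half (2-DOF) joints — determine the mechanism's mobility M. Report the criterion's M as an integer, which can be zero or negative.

M = 7

link 0 = ground. State L|J1|J2 = 1|0|0
+link1  2|0|0
+link2  3|0|0
+link3  4|0|0
+link4  5|0|0
R(1,2) f=1→J1  5|1|0
+link5  6|1|0
PS(3,2) f=2→J2  6|1|1
PS(4,1) f=2→J2  6|1|2
P(5,1) f=1→J1  6|2|2
+link6  7|2|2
R(0,1) f=1→J1  7|3|2
C(5,3) f=2→J2  7|3|3
+link7  8|3|3
P(4,5) f=1→J1  8|4|3
PS(7,3) f=2→J2  8|4|4
R(6,5) f=1→J1  8|5|4
+link8  9|5|4
PS(4,8) f=2→J2  9|5|5
R(7,4) f=1→J1  9|6|5
M = 3(9−1)−2·6−5 = 24−12−5 = 7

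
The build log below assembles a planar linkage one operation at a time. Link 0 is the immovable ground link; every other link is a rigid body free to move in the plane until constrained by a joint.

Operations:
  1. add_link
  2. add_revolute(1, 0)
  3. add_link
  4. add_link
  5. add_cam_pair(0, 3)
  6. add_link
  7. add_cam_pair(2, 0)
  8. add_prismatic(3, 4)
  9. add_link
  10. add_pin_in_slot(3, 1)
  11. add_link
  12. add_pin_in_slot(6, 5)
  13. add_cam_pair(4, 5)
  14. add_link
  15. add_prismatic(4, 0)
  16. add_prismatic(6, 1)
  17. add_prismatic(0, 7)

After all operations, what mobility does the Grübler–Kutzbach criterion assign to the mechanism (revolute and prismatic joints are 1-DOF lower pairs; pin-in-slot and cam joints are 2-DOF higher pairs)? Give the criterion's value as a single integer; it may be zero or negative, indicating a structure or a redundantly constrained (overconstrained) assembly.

(L,J1,J2)=(1,0,0); link0 fixed
link1: (2,0,0)
R 1-0 [J1]: (2,1,0)
link2: (3,1,0)
link3: (4,1,0)
C 0-3 [J2]: (4,1,1)
link4: (5,1,1)
C 2-0 [J2]: (5,1,2)
P 3-4 [J1]: (5,2,2)
link5: (6,2,2)
PS 3-1 [J2]: (6,2,3)
link6: (7,2,3)
PS 6-5 [J2]: (7,2,4)
C 4-5 [J2]: (7,2,5)
link7: (8,2,5)
P 4-0 [J1]: (8,3,5)
P 6-1 [J1]: (8,4,5)
P 0-7 [J1]: (8,5,5)
Grübler: 3·7 − 2·5 − 5 = 6

M = 6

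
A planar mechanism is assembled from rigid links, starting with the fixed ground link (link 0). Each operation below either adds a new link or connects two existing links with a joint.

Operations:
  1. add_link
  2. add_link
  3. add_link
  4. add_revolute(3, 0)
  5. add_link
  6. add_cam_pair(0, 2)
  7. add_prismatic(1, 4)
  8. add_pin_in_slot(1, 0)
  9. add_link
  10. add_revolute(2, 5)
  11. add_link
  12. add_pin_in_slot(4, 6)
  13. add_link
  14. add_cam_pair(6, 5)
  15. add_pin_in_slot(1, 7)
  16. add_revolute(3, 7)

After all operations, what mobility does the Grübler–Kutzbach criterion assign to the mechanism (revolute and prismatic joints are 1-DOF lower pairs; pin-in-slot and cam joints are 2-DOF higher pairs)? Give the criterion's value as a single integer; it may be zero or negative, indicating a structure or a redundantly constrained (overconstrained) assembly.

M = 8

[1;0;0] (link 0 is ground)
L+ [2;0;0]
L+ [3;0;0]
L+ [4;0;0]
R(3,0)∈J1 [4;1;0]
L+ [5;1;0]
C(0,2)∈J2 [5;1;1]
P(1,4)∈J1 [5;2;1]
PS(1,0)∈J2 [5;2;2]
L+ [6;2;2]
R(2,5)∈J1 [6;3;2]
L+ [7;3;2]
PS(4,6)∈J2 [7;3;3]
L+ [8;3;3]
C(6,5)∈J2 [8;3;4]
PS(1,7)∈J2 [8;3;5]
R(3,7)∈J1 [8;4;5]
mobility = 21 − 8 − 5 = 8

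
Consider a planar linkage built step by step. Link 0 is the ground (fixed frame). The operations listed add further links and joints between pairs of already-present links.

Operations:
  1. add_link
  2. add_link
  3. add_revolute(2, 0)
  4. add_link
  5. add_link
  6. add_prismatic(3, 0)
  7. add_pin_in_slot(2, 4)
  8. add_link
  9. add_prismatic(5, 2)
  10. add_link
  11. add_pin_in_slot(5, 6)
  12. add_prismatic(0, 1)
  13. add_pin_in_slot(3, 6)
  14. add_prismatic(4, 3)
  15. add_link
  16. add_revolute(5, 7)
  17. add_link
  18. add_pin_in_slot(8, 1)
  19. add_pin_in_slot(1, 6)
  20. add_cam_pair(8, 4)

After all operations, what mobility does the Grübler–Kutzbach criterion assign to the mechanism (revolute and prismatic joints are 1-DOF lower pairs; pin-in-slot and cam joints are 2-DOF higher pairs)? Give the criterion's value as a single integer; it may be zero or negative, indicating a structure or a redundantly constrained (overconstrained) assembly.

M = 6

L=1 J1=0 J2=0
add link → L=2 J1=0 J2=0
add link → L=3 J1=0 J2=0
R@2,0 dof=1 J1 → L=3 J1=1 J2=0
add link → L=4 J1=1 J2=0
add link → L=5 J1=1 J2=0
P@3,0 dof=1 J1 → L=5 J1=2 J2=0
PS@2,4 dof=2 J2 → L=5 J1=2 J2=1
add link → L=6 J1=2 J2=1
P@5,2 dof=1 J1 → L=6 J1=3 J2=1
add link → L=7 J1=3 J2=1
PS@5,6 dof=2 J2 → L=7 J1=3 J2=2
P@0,1 dof=1 J1 → L=7 J1=4 J2=2
PS@3,6 dof=2 J2 → L=7 J1=4 J2=3
P@4,3 dof=1 J1 → L=7 J1=5 J2=3
add link → L=8 J1=5 J2=3
R@5,7 dof=1 J1 → L=8 J1=6 J2=3
add link → L=9 J1=6 J2=3
PS@8,1 dof=2 J2 → L=9 J1=6 J2=4
PS@1,6 dof=2 J2 → L=9 J1=6 J2=5
C@8,4 dof=2 J2 → L=9 J1=6 J2=6
M=3(L−1)−2J1−J2=3·8−2·6−6=6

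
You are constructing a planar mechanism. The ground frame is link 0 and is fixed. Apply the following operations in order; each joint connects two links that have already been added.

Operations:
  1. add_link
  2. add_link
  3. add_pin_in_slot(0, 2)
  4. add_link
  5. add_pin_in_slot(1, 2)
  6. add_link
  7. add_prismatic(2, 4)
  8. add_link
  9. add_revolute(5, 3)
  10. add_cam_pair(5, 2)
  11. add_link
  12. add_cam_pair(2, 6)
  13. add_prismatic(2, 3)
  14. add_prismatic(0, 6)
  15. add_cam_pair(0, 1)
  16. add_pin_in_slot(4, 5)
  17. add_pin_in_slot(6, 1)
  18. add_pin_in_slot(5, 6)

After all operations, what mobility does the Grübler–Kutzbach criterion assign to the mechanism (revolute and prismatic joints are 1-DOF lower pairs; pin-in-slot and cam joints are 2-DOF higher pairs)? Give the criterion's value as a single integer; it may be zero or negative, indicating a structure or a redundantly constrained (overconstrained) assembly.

M = 2

L=1 J1=0 J2=0
add link → L=2 J1=0 J2=0
add link → L=3 J1=0 J2=0
PS@0,2 dof=2 J2 → L=3 J1=0 J2=1
add link → L=4 J1=0 J2=1
PS@1,2 dof=2 J2 → L=4 J1=0 J2=2
add link → L=5 J1=0 J2=2
P@2,4 dof=1 J1 → L=5 J1=1 J2=2
add link → L=6 J1=1 J2=2
R@5,3 dof=1 J1 → L=6 J1=2 J2=2
C@5,2 dof=2 J2 → L=6 J1=2 J2=3
add link → L=7 J1=2 J2=3
C@2,6 dof=2 J2 → L=7 J1=2 J2=4
P@2,3 dof=1 J1 → L=7 J1=3 J2=4
P@0,6 dof=1 J1 → L=7 J1=4 J2=4
C@0,1 dof=2 J2 → L=7 J1=4 J2=5
PS@4,5 dof=2 J2 → L=7 J1=4 J2=6
PS@6,1 dof=2 J2 → L=7 J1=4 J2=7
PS@5,6 dof=2 J2 → L=7 J1=4 J2=8
M=3(L−1)−2J1−J2=3·6−2·4−8=2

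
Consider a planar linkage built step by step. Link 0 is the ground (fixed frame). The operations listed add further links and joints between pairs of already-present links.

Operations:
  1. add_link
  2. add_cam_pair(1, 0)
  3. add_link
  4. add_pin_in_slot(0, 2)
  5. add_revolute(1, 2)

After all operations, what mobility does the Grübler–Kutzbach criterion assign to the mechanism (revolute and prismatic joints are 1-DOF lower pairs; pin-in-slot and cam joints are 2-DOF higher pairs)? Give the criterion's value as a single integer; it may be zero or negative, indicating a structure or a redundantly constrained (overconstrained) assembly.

M = 2

[1;0;0] (link 0 is ground)
L+ [2;0;0]
C(1,0)∈J2 [2;0;1]
L+ [3;0;1]
PS(0,2)∈J2 [3;0;2]
R(1,2)∈J1 [3;1;2]
mobility = 6 − 2 − 2 = 2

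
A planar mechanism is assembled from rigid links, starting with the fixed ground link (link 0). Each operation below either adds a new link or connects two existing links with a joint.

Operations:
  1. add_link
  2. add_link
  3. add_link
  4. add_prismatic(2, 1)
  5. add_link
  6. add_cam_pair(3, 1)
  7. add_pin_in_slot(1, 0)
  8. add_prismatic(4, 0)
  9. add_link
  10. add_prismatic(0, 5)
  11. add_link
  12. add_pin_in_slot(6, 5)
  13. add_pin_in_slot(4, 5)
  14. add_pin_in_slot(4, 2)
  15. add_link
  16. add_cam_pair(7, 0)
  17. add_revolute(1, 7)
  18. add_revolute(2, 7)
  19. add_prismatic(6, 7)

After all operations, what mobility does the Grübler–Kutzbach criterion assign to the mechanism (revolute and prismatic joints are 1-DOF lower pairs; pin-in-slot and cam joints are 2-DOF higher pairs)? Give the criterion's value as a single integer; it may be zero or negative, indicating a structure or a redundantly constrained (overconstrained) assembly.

(L,J1,J2)=(1,0,0); link0 fixed
link1: (2,0,0)
link2: (3,0,0)
link3: (4,0,0)
P 2-1 [J1]: (4,1,0)
link4: (5,1,0)
C 3-1 [J2]: (5,1,1)
PS 1-0 [J2]: (5,1,2)
P 4-0 [J1]: (5,2,2)
link5: (6,2,2)
P 0-5 [J1]: (6,3,2)
link6: (7,3,2)
PS 6-5 [J2]: (7,3,3)
PS 4-5 [J2]: (7,3,4)
PS 4-2 [J2]: (7,3,5)
link7: (8,3,5)
C 7-0 [J2]: (8,3,6)
R 1-7 [J1]: (8,4,6)
R 2-7 [J1]: (8,5,6)
P 6-7 [J1]: (8,6,6)
Grübler: 3·7 − 2·6 − 6 = 3

M = 3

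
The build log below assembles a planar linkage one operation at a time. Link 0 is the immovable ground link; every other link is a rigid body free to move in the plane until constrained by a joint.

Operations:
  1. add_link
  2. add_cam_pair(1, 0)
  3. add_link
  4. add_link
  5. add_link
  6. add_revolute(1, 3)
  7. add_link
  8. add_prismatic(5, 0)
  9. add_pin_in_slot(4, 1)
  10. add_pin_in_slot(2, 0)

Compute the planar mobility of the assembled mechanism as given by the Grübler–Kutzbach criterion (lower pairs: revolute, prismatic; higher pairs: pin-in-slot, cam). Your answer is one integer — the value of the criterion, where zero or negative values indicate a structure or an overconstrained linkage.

M = 8

[1;0;0] (link 0 is ground)
L+ [2;0;0]
C(1,0)∈J2 [2;0;1]
L+ [3;0;1]
L+ [4;0;1]
L+ [5;0;1]
R(1,3)∈J1 [5;1;1]
L+ [6;1;1]
P(5,0)∈J1 [6;2;1]
PS(4,1)∈J2 [6;2;2]
PS(2,0)∈J2 [6;2;3]
mobility = 15 − 4 − 3 = 8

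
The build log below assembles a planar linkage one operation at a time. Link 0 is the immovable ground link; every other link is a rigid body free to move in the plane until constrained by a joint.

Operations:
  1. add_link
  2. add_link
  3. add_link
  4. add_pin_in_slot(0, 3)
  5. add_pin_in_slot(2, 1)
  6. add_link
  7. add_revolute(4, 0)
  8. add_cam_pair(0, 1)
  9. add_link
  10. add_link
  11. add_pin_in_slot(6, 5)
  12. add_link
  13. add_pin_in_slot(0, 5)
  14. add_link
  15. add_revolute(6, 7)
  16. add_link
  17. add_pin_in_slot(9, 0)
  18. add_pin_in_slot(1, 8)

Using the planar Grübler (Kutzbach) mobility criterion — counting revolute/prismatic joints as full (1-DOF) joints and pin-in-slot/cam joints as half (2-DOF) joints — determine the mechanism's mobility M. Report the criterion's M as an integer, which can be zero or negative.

M = 16

(L,J1,J2)=(1,0,0); link0 fixed
link1: (2,0,0)
link2: (3,0,0)
link3: (4,0,0)
PS 0-3 [J2]: (4,0,1)
PS 2-1 [J2]: (4,0,2)
link4: (5,0,2)
R 4-0 [J1]: (5,1,2)
C 0-1 [J2]: (5,1,3)
link5: (6,1,3)
link6: (7,1,3)
PS 6-5 [J2]: (7,1,4)
link7: (8,1,4)
PS 0-5 [J2]: (8,1,5)
link8: (9,1,5)
R 6-7 [J1]: (9,2,5)
link9: (10,2,5)
PS 9-0 [J2]: (10,2,6)
PS 1-8 [J2]: (10,2,7)
Grübler: 3·9 − 2·2 − 7 = 16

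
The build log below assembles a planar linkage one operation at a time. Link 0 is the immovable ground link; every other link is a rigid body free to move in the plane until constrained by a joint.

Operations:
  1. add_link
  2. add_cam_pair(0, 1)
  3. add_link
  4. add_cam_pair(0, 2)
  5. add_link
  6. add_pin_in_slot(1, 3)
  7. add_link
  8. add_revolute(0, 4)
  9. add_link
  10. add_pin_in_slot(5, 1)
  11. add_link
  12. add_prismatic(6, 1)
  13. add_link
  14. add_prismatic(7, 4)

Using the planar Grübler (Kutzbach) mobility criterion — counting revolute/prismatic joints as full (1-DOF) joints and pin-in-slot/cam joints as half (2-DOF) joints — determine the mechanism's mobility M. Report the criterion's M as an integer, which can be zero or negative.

ground; <1,0,0>
#1 <2,0,0>
C:0↔1 J2 <2,0,1>
#2 <3,0,1>
C:0↔2 J2 <3,0,2>
#3 <4,0,2>
PS:1↔3 J2 <4,0,3>
#4 <5,0,3>
R:0↔4 J1 <5,1,3>
#5 <6,1,3>
PS:5↔1 J2 <6,1,4>
#6 <7,1,4>
P:6↔1 J1 <7,2,4>
#7 <8,2,4>
P:7↔4 J1 <8,3,4>
3×7 − 2×3 − 1×4 = 11

M = 11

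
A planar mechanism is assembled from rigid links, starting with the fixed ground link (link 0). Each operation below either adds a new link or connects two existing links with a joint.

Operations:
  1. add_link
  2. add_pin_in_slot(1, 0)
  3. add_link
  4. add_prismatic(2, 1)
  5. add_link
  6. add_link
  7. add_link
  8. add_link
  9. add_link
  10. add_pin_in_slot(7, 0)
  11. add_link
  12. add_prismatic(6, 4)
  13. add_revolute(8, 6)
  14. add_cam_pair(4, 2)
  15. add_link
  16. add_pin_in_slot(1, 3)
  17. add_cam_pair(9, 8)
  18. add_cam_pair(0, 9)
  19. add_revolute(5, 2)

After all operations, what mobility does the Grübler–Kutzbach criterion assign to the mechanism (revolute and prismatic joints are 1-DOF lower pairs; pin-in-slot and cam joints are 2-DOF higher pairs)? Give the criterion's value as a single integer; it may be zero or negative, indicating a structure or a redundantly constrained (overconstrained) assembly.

M = 13

(L,J1,J2)=(1,0,0); link0 fixed
link1: (2,0,0)
PS 1-0 [J2]: (2,0,1)
link2: (3,0,1)
P 2-1 [J1]: (3,1,1)
link3: (4,1,1)
link4: (5,1,1)
link5: (6,1,1)
link6: (7,1,1)
link7: (8,1,1)
PS 7-0 [J2]: (8,1,2)
link8: (9,1,2)
P 6-4 [J1]: (9,2,2)
R 8-6 [J1]: (9,3,2)
C 4-2 [J2]: (9,3,3)
link9: (10,3,3)
PS 1-3 [J2]: (10,3,4)
C 9-8 [J2]: (10,3,5)
C 0-9 [J2]: (10,3,6)
R 5-2 [J1]: (10,4,6)
Grübler: 3·9 − 2·4 − 6 = 13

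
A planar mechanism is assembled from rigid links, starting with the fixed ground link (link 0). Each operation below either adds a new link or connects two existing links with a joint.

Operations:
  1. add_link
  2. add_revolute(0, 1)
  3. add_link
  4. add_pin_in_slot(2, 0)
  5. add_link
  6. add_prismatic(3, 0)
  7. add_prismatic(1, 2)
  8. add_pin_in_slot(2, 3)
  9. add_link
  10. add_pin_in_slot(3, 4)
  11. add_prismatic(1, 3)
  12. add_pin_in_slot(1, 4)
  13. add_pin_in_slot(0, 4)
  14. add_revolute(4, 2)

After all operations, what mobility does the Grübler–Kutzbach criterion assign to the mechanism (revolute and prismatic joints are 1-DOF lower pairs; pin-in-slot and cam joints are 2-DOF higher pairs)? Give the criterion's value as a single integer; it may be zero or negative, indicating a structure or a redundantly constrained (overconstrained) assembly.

link 0 = ground. State L|J1|J2 = 1|0|0
+link1  2|0|0
R(0,1) f=1→J1  2|1|0
+link2  3|1|0
PS(2,0) f=2→J2  3|1|1
+link3  4|1|1
P(3,0) f=1→J1  4|2|1
P(1,2) f=1→J1  4|3|1
PS(2,3) f=2→J2  4|3|2
+link4  5|3|2
PS(3,4) f=2→J2  5|3|3
P(1,3) f=1→J1  5|4|3
PS(1,4) f=2→J2  5|4|4
PS(0,4) f=2→J2  5|4|5
R(4,2) f=1→J1  5|5|5
M = 3(5−1)−2·5−5 = 12−10−5 = -3

M = -3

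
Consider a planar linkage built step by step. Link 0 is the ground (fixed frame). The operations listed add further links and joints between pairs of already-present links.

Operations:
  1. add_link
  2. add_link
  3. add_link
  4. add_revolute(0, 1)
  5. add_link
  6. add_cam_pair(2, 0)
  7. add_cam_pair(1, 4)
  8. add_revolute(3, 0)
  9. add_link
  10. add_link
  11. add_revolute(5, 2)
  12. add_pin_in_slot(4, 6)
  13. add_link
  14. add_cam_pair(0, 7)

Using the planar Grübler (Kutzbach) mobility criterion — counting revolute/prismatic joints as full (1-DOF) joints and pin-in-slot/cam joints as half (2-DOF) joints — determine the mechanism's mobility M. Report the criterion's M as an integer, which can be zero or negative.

ground; <1,0,0>
#1 <2,0,0>
#2 <3,0,0>
#3 <4,0,0>
R:0↔1 J1 <4,1,0>
#4 <5,1,0>
C:2↔0 J2 <5,1,1>
C:1↔4 J2 <5,1,2>
R:3↔0 J1 <5,2,2>
#5 <6,2,2>
#6 <7,2,2>
R:5↔2 J1 <7,3,2>
PS:4↔6 J2 <7,3,3>
#7 <8,3,3>
C:0↔7 J2 <8,3,4>
3×7 − 2×3 − 1×4 = 11

M = 11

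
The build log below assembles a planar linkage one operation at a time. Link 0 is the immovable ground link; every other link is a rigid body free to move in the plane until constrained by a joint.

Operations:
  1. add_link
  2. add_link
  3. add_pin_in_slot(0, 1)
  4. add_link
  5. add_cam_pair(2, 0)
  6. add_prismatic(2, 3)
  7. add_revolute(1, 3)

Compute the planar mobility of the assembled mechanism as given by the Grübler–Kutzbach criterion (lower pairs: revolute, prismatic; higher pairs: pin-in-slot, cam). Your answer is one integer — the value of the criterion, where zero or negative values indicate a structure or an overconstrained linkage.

(L,J1,J2)=(1,0,0); link0 fixed
link1: (2,0,0)
link2: (3,0,0)
PS 0-1 [J2]: (3,0,1)
link3: (4,0,1)
C 2-0 [J2]: (4,0,2)
P 2-3 [J1]: (4,1,2)
R 1-3 [J1]: (4,2,2)
Grübler: 3·3 − 2·2 − 2 = 3

M = 3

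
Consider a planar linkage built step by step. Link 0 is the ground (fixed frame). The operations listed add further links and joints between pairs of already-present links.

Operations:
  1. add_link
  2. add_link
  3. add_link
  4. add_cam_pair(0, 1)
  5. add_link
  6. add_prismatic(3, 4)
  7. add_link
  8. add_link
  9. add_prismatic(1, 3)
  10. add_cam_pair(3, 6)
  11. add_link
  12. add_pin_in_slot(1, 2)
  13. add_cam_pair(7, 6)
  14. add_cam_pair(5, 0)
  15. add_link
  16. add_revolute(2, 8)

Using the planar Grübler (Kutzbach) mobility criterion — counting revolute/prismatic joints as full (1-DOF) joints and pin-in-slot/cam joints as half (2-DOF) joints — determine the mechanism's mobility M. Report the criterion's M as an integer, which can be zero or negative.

M = 13

L=1 J1=0 J2=0
add link → L=2 J1=0 J2=0
add link → L=3 J1=0 J2=0
add link → L=4 J1=0 J2=0
C@0,1 dof=2 J2 → L=4 J1=0 J2=1
add link → L=5 J1=0 J2=1
P@3,4 dof=1 J1 → L=5 J1=1 J2=1
add link → L=6 J1=1 J2=1
add link → L=7 J1=1 J2=1
P@1,3 dof=1 J1 → L=7 J1=2 J2=1
C@3,6 dof=2 J2 → L=7 J1=2 J2=2
add link → L=8 J1=2 J2=2
PS@1,2 dof=2 J2 → L=8 J1=2 J2=3
C@7,6 dof=2 J2 → L=8 J1=2 J2=4
C@5,0 dof=2 J2 → L=8 J1=2 J2=5
add link → L=9 J1=2 J2=5
R@2,8 dof=1 J1 → L=9 J1=3 J2=5
M=3(L−1)−2J1−J2=3·8−2·3−5=13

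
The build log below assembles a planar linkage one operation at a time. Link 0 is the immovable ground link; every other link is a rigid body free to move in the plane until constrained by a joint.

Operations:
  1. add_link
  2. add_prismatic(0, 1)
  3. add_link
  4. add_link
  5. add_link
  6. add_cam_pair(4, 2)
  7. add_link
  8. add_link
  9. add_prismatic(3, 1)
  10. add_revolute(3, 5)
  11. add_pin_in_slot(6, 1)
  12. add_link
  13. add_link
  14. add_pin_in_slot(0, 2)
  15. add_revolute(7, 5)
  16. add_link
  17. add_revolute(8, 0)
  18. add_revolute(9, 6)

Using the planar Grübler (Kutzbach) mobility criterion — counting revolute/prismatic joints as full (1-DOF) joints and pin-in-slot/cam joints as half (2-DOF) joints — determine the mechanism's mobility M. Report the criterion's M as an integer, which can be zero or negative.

M = 12

L=1 J1=0 J2=0
add link → L=2 J1=0 J2=0
P@0,1 dof=1 J1 → L=2 J1=1 J2=0
add link → L=3 J1=1 J2=0
add link → L=4 J1=1 J2=0
add link → L=5 J1=1 J2=0
C@4,2 dof=2 J2 → L=5 J1=1 J2=1
add link → L=6 J1=1 J2=1
add link → L=7 J1=1 J2=1
P@3,1 dof=1 J1 → L=7 J1=2 J2=1
R@3,5 dof=1 J1 → L=7 J1=3 J2=1
PS@6,1 dof=2 J2 → L=7 J1=3 J2=2
add link → L=8 J1=3 J2=2
add link → L=9 J1=3 J2=2
PS@0,2 dof=2 J2 → L=9 J1=3 J2=3
R@7,5 dof=1 J1 → L=9 J1=4 J2=3
add link → L=10 J1=4 J2=3
R@8,0 dof=1 J1 → L=10 J1=5 J2=3
R@9,6 dof=1 J1 → L=10 J1=6 J2=3
M=3(L−1)−2J1−J2=3·9−2·6−3=12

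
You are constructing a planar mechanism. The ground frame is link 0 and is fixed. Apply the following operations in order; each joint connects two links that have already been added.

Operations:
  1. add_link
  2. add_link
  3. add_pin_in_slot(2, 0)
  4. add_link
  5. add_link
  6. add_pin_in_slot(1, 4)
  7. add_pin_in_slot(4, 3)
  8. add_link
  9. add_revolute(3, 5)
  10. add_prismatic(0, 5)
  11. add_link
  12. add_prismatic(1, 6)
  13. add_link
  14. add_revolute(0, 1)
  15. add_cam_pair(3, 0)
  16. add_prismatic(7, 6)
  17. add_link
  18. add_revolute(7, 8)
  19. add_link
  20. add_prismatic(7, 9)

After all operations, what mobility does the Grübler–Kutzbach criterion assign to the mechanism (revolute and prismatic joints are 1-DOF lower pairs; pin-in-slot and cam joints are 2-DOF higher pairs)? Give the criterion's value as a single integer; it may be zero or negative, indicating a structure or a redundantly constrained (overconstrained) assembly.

M = 9

(L,J1,J2)=(1,0,0); link0 fixed
link1: (2,0,0)
link2: (3,0,0)
PS 2-0 [J2]: (3,0,1)
link3: (4,0,1)
link4: (5,0,1)
PS 1-4 [J2]: (5,0,2)
PS 4-3 [J2]: (5,0,3)
link5: (6,0,3)
R 3-5 [J1]: (6,1,3)
P 0-5 [J1]: (6,2,3)
link6: (7,2,3)
P 1-6 [J1]: (7,3,3)
link7: (8,3,3)
R 0-1 [J1]: (8,4,3)
C 3-0 [J2]: (8,4,4)
P 7-6 [J1]: (8,5,4)
link8: (9,5,4)
R 7-8 [J1]: (9,6,4)
link9: (10,6,4)
P 7-9 [J1]: (10,7,4)
Grübler: 3·9 − 2·7 − 4 = 9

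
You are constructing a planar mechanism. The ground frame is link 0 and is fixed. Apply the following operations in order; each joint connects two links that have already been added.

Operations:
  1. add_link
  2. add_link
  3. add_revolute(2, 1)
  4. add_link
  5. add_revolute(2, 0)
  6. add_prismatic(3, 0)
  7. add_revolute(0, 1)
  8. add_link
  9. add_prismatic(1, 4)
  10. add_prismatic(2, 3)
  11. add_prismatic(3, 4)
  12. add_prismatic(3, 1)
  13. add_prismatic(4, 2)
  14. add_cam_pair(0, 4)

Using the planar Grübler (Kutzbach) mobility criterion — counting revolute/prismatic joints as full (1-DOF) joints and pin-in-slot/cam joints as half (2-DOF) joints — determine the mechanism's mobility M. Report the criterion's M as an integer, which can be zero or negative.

M = -7

L=1 J1=0 J2=0
add link → L=2 J1=0 J2=0
add link → L=3 J1=0 J2=0
R@2,1 dof=1 J1 → L=3 J1=1 J2=0
add link → L=4 J1=1 J2=0
R@2,0 dof=1 J1 → L=4 J1=2 J2=0
P@3,0 dof=1 J1 → L=4 J1=3 J2=0
R@0,1 dof=1 J1 → L=4 J1=4 J2=0
add link → L=5 J1=4 J2=0
P@1,4 dof=1 J1 → L=5 J1=5 J2=0
P@2,3 dof=1 J1 → L=5 J1=6 J2=0
P@3,4 dof=1 J1 → L=5 J1=7 J2=0
P@3,1 dof=1 J1 → L=5 J1=8 J2=0
P@4,2 dof=1 J1 → L=5 J1=9 J2=0
C@0,4 dof=2 J2 → L=5 J1=9 J2=1
M=3(L−1)−2J1−J2=3·4−2·9−1=-7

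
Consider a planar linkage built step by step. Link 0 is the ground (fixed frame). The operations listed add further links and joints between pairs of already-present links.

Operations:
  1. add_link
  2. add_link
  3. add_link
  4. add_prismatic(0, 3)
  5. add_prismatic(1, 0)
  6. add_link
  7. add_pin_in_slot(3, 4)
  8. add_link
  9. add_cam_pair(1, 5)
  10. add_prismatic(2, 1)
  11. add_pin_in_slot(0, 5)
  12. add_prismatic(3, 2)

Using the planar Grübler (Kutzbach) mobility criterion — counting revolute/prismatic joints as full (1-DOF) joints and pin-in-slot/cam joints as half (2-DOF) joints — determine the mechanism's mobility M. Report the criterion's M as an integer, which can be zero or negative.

M = 4

link 0 = ground. State L|J1|J2 = 1|0|0
+link1  2|0|0
+link2  3|0|0
+link3  4|0|0
P(0,3) f=1→J1  4|1|0
P(1,0) f=1→J1  4|2|0
+link4  5|2|0
PS(3,4) f=2→J2  5|2|1
+link5  6|2|1
C(1,5) f=2→J2  6|2|2
P(2,1) f=1→J1  6|3|2
PS(0,5) f=2→J2  6|3|3
P(3,2) f=1→J1  6|4|3
M = 3(6−1)−2·4−3 = 15−8−3 = 4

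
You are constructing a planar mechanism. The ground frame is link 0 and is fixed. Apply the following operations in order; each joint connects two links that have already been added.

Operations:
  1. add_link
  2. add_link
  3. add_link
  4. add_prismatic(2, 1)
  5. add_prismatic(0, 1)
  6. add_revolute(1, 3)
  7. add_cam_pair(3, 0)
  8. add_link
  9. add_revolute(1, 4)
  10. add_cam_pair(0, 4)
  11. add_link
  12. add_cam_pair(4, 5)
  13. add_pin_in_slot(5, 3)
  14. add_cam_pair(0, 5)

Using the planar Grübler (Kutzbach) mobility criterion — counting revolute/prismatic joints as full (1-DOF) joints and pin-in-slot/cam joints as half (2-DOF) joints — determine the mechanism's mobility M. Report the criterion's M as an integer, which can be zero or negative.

ground; <1,0,0>
#1 <2,0,0>
#2 <3,0,0>
#3 <4,0,0>
P:2↔1 J1 <4,1,0>
P:0↔1 J1 <4,2,0>
R:1↔3 J1 <4,3,0>
C:3↔0 J2 <4,3,1>
#4 <5,3,1>
R:1↔4 J1 <5,4,1>
C:0↔4 J2 <5,4,2>
#5 <6,4,2>
C:4↔5 J2 <6,4,3>
PS:5↔3 J2 <6,4,4>
C:0↔5 J2 <6,4,5>
3×5 − 2×4 − 1×5 = 2

M = 2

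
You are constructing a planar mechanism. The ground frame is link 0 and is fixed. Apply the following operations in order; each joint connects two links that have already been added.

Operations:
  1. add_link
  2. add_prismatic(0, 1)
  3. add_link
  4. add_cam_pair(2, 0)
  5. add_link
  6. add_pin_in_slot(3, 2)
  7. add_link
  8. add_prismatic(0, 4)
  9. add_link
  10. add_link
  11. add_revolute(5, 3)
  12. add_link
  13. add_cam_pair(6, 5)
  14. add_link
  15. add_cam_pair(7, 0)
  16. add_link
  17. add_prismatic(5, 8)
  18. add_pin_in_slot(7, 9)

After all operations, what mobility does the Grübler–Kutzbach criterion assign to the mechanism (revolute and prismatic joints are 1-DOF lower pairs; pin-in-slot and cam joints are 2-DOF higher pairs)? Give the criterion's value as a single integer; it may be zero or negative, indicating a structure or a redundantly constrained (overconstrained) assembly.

[1;0;0] (link 0 is ground)
L+ [2;0;0]
P(0,1)∈J1 [2;1;0]
L+ [3;1;0]
C(2,0)∈J2 [3;1;1]
L+ [4;1;1]
PS(3,2)∈J2 [4;1;2]
L+ [5;1;2]
P(0,4)∈J1 [5;2;2]
L+ [6;2;2]
L+ [7;2;2]
R(5,3)∈J1 [7;3;2]
L+ [8;3;2]
C(6,5)∈J2 [8;3;3]
L+ [9;3;3]
C(7,0)∈J2 [9;3;4]
L+ [10;3;4]
P(5,8)∈J1 [10;4;4]
PS(7,9)∈J2 [10;4;5]
mobility = 27 − 8 − 5 = 14

M = 14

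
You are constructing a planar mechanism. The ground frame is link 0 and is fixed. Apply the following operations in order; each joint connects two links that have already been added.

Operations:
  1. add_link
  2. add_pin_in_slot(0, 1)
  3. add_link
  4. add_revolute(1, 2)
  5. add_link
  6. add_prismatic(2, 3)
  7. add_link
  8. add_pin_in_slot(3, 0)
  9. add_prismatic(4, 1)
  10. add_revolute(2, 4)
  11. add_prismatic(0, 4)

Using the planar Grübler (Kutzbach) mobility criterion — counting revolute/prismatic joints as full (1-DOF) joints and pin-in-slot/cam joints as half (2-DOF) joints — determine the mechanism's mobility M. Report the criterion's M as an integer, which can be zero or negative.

[1;0;0] (link 0 is ground)
L+ [2;0;0]
PS(0,1)∈J2 [2;0;1]
L+ [3;0;1]
R(1,2)∈J1 [3;1;1]
L+ [4;1;1]
P(2,3)∈J1 [4;2;1]
L+ [5;2;1]
PS(3,0)∈J2 [5;2;2]
P(4,1)∈J1 [5;3;2]
R(2,4)∈J1 [5;4;2]
P(0,4)∈J1 [5;5;2]
mobility = 12 − 10 − 2 = 0

M = 0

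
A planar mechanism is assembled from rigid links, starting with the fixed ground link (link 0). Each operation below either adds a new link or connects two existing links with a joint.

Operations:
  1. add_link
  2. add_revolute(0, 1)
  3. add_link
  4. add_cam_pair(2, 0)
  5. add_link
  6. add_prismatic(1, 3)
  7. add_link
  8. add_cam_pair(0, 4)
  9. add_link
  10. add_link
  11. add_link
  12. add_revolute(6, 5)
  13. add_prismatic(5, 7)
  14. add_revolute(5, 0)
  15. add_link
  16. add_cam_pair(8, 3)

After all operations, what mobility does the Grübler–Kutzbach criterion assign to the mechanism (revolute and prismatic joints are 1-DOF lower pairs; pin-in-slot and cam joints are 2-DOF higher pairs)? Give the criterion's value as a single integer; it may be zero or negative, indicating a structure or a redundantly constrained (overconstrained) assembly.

(L,J1,J2)=(1,0,0); link0 fixed
link1: (2,0,0)
R 0-1 [J1]: (2,1,0)
link2: (3,1,0)
C 2-0 [J2]: (3,1,1)
link3: (4,1,1)
P 1-3 [J1]: (4,2,1)
link4: (5,2,1)
C 0-4 [J2]: (5,2,2)
link5: (6,2,2)
link6: (7,2,2)
link7: (8,2,2)
R 6-5 [J1]: (8,3,2)
P 5-7 [J1]: (8,4,2)
R 5-0 [J1]: (8,5,2)
link8: (9,5,2)
C 8-3 [J2]: (9,5,3)
Grübler: 3·8 − 2·5 − 3 = 11

M = 11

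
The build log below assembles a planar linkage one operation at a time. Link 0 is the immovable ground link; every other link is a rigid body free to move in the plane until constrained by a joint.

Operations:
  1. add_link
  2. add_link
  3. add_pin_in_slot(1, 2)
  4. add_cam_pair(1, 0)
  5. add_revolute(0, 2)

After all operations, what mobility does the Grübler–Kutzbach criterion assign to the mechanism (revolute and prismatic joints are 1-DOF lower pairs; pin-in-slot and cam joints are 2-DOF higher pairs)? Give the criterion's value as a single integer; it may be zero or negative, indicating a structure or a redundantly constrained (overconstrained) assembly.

M = 2

L=1 J1=0 J2=0
add link → L=2 J1=0 J2=0
add link → L=3 J1=0 J2=0
PS@1,2 dof=2 J2 → L=3 J1=0 J2=1
C@1,0 dof=2 J2 → L=3 J1=0 J2=2
R@0,2 dof=1 J1 → L=3 J1=1 J2=2
M=3(L−1)−2J1−J2=3·2−2·1−2=2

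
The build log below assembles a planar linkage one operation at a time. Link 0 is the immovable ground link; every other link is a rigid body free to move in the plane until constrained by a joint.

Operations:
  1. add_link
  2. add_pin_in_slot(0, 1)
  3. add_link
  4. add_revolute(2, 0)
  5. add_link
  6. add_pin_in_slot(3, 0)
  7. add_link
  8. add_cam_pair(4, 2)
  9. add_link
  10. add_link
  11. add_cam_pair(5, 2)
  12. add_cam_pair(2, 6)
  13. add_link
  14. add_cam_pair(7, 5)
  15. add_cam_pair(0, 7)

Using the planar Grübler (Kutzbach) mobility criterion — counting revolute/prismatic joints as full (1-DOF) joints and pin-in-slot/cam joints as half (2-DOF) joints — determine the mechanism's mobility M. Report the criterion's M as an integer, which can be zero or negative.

link 0 = ground. State L|J1|J2 = 1|0|0
+link1  2|0|0
PS(0,1) f=2→J2  2|0|1
+link2  3|0|1
R(2,0) f=1→J1  3|1|1
+link3  4|1|1
PS(3,0) f=2→J2  4|1|2
+link4  5|1|2
C(4,2) f=2→J2  5|1|3
+link5  6|1|3
+link6  7|1|3
C(5,2) f=2→J2  7|1|4
C(2,6) f=2→J2  7|1|5
+link7  8|1|5
C(7,5) f=2→J2  8|1|6
C(0,7) f=2→J2  8|1|7
M = 3(8−1)−2·1−7 = 21−2−7 = 12

M = 12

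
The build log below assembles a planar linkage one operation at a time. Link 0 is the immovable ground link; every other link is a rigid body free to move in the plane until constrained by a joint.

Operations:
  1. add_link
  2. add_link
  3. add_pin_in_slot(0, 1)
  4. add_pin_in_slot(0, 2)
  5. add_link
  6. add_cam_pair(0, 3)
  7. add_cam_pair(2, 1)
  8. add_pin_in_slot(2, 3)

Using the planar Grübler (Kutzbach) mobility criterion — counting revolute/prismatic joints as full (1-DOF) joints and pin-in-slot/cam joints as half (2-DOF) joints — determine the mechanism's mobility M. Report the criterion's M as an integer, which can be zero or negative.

L=1 J1=0 J2=0
add link → L=2 J1=0 J2=0
add link → L=3 J1=0 J2=0
PS@0,1 dof=2 J2 → L=3 J1=0 J2=1
PS@0,2 dof=2 J2 → L=3 J1=0 J2=2
add link → L=4 J1=0 J2=2
C@0,3 dof=2 J2 → L=4 J1=0 J2=3
C@2,1 dof=2 J2 → L=4 J1=0 J2=4
PS@2,3 dof=2 J2 → L=4 J1=0 J2=5
M=3(L−1)−2J1−J2=3·3−2·0−5=4

M = 4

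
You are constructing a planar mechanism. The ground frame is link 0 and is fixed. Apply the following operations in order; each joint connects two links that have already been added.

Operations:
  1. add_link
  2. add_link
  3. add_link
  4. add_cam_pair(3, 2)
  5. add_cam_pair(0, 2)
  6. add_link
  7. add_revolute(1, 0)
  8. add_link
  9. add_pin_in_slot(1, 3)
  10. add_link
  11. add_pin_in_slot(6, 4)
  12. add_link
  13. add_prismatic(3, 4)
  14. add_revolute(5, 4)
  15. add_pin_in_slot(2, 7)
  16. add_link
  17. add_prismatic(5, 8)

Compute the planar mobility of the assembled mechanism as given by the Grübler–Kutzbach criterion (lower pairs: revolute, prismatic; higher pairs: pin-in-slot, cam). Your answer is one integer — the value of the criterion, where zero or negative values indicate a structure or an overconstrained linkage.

link 0 = ground. State L|J1|J2 = 1|0|0
+link1  2|0|0
+link2  3|0|0
+link3  4|0|0
C(3,2) f=2→J2  4|0|1
C(0,2) f=2→J2  4|0|2
+link4  5|0|2
R(1,0) f=1→J1  5|1|2
+link5  6|1|2
PS(1,3) f=2→J2  6|1|3
+link6  7|1|3
PS(6,4) f=2→J2  7|1|4
+link7  8|1|4
P(3,4) f=1→J1  8|2|4
R(5,4) f=1→J1  8|3|4
PS(2,7) f=2→J2  8|3|5
+link8  9|3|5
P(5,8) f=1→J1  9|4|5
M = 3(9−1)−2·4−5 = 24−8−5 = 11

M = 11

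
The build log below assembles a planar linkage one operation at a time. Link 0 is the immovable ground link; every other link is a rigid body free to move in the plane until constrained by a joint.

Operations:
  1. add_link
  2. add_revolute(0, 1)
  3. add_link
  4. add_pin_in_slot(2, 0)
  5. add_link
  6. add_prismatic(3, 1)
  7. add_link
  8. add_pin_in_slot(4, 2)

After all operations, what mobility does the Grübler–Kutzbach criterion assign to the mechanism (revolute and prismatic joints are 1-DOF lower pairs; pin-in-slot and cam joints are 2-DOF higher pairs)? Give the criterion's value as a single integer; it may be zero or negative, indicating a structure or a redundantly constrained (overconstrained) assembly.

M = 6

link 0 = ground. State L|J1|J2 = 1|0|0
+link1  2|0|0
R(0,1) f=1→J1  2|1|0
+link2  3|1|0
PS(2,0) f=2→J2  3|1|1
+link3  4|1|1
P(3,1) f=1→J1  4|2|1
+link4  5|2|1
PS(4,2) f=2→J2  5|2|2
M = 3(5−1)−2·2−2 = 12−4−2 = 6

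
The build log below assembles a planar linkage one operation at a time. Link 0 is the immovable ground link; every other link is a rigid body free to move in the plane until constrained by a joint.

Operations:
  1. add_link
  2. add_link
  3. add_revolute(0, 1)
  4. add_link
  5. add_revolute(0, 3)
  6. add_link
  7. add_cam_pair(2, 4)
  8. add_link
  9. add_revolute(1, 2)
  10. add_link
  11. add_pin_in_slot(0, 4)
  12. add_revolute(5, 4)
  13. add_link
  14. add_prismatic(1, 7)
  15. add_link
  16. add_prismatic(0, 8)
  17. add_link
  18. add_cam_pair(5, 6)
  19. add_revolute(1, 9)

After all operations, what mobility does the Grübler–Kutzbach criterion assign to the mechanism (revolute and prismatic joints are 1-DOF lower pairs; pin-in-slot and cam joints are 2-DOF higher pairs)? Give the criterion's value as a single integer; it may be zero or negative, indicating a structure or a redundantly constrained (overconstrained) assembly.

M = 10

[1;0;0] (link 0 is ground)
L+ [2;0;0]
L+ [3;0;0]
R(0,1)∈J1 [3;1;0]
L+ [4;1;0]
R(0,3)∈J1 [4;2;0]
L+ [5;2;0]
C(2,4)∈J2 [5;2;1]
L+ [6;2;1]
R(1,2)∈J1 [6;3;1]
L+ [7;3;1]
PS(0,4)∈J2 [7;3;2]
R(5,4)∈J1 [7;4;2]
L+ [8;4;2]
P(1,7)∈J1 [8;5;2]
L+ [9;5;2]
P(0,8)∈J1 [9;6;2]
L+ [10;6;2]
C(5,6)∈J2 [10;6;3]
R(1,9)∈J1 [10;7;3]
mobility = 27 − 14 − 3 = 10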